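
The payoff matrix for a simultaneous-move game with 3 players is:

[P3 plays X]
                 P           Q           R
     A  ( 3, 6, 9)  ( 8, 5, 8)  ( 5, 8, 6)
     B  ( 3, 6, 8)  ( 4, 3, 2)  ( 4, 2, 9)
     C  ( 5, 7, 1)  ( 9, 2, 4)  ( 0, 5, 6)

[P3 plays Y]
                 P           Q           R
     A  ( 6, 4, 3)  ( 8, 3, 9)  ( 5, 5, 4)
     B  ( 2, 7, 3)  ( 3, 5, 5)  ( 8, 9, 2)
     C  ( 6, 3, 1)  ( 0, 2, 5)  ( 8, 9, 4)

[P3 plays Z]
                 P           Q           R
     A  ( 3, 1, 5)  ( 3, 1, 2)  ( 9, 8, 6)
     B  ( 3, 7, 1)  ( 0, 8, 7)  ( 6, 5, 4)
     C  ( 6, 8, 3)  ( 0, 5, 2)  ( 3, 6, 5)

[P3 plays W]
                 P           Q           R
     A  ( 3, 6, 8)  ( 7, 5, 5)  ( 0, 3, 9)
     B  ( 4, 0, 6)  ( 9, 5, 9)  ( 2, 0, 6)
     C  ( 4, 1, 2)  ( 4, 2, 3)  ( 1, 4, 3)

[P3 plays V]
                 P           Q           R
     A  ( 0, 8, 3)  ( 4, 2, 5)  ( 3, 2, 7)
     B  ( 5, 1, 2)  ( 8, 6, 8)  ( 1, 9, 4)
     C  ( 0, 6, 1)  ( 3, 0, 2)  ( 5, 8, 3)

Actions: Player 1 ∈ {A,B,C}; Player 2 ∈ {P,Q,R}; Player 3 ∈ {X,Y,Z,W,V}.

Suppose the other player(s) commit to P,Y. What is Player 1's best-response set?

u_1(A vs P,Y) = 6
u_1(B vs P,Y) = 2
u_1(C vs P,Y) = 6
max payoff 6 at {A,C}

argmax u_1 = {A,C}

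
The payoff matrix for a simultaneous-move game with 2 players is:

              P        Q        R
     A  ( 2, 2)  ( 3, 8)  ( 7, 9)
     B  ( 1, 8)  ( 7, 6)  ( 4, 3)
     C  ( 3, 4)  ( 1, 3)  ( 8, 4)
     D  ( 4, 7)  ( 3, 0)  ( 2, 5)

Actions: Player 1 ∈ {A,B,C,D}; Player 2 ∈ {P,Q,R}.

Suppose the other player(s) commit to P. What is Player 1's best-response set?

argmax u_1 = {D}

u_1(A vs P) = 2
u_1(B vs P) = 1
u_1(C vs P) = 3
u_1(D vs P) = 4
max payoff 4 at {D}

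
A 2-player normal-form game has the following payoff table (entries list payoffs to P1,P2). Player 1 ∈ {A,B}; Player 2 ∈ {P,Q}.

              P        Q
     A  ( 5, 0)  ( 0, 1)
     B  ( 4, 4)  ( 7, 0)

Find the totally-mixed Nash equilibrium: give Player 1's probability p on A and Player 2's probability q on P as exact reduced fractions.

P1 indiff ⇒ q·5+(1-q)·0 = q·4+(1-q)·7 ⇒ q(1) = (1-q)(7) ⇒ q = 7/8
P2 indiff ⇒ p·0+(1-p)·4 = p·1+(1-p)·0 ⇒ p(-1) = (1-p)(-4) ⇒ p = 4/5

(p,q) = (4/5, 7/8)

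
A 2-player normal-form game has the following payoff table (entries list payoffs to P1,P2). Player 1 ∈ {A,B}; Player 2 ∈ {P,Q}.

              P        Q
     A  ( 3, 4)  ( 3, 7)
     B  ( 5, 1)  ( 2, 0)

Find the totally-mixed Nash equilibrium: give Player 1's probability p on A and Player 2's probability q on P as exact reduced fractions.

P1 indiff ⇒ q·3+(1-q)·3 = q·5+(1-q)·2 ⇒ q(-2) = (1-q)(-1) ⇒ q = 1/3
P2 indiff ⇒ p·4+(1-p)·1 = p·7+(1-p)·0 ⇒ p(-3) = (1-p)(-1) ⇒ p = 1/4

P1 mixes 1/4 on A; P2 mixes 1/3 on P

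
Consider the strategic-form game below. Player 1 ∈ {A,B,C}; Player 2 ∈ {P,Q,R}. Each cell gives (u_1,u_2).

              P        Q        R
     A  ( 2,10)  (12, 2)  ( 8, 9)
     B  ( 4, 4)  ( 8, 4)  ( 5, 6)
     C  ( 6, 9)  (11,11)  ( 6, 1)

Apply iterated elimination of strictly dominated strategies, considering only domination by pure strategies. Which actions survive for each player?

Remaining: P1:{A,C} P2:{P,Q}

P1 drop B (C beats it: P:6>4 Q:11>8 R:6>5)
P2 drop R (P beats it: A:10>9 C:9>1)
P1→{A,C} P2→{P,Q}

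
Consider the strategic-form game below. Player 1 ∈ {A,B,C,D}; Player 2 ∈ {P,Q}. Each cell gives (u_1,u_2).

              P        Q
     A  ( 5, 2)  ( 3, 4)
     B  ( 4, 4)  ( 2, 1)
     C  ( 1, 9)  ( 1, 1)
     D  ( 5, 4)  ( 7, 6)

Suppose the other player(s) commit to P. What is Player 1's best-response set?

u_1(A vs P) = 5
u_1(B vs P) = 4
u_1(C vs P) = 1
u_1(D vs P) = 5
max payoff 5 at {A,D}

argmax u_1 = {A,D}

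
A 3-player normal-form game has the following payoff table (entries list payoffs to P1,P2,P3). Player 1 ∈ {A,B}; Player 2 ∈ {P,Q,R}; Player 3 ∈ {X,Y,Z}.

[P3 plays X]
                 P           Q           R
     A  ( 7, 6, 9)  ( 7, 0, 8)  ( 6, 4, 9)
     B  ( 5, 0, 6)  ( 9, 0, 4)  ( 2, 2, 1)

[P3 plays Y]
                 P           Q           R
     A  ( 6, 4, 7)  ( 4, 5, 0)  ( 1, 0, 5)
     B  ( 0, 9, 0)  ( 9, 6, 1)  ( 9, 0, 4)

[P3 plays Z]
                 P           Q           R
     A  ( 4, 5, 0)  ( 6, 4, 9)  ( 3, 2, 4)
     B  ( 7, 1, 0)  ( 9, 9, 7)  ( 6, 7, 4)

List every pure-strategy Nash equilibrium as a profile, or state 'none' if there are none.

(A,P,X): NE
(A,P,Y): not NE [P2→Q gives 5>4; P3→X gives 9>7]
(A,P,Z): not NE [P1→B gives 7>4; P3→X gives 9>0]
(A,Q,X): not NE [P1→B gives 9>7; P2→P gives 6>0; P3→Z gives 9>8]
(A,Q,Y): not NE [P1→B gives 9>4; P3→Z gives 9>0]
(A,Q,Z): not NE [P1→B gives 9>6; P2→P gives 5>4]
(A,R,X): not NE [P2→P gives 6>4]
(A,R,Y): not NE [P1→B gives 9>1; P2→Q gives 5>0; P3→X gives 9>5]
(A,R,Z): not NE [P1→B gives 6>3; P2→P gives 5>2; P3→X gives 9>4]
(B,P,X): not NE [P1→A gives 7>5; P2→R gives 2>0]
(B,P,Y): not NE [P1→A gives 6>0; P3→X gives 6>0]
(B,P,Z): not NE [P2→Q gives 9>1; P3→X gives 6>0]
(B,Q,X): not NE [P2→R gives 2>0; P3→Z gives 7>4]
(B,Q,Y): not NE [P2→P gives 9>6; P3→Z gives 7>1]
(B,Q,Z): NE
(B,R,X): not NE [P1→A gives 6>2; P3→Z gives 4>1]
(B,R,Y): not NE [P2→P gives 9>0]
(B,R,Z): not NE [P2→Q gives 9>7]

NE set: (A,P,X), (B,Q,Z)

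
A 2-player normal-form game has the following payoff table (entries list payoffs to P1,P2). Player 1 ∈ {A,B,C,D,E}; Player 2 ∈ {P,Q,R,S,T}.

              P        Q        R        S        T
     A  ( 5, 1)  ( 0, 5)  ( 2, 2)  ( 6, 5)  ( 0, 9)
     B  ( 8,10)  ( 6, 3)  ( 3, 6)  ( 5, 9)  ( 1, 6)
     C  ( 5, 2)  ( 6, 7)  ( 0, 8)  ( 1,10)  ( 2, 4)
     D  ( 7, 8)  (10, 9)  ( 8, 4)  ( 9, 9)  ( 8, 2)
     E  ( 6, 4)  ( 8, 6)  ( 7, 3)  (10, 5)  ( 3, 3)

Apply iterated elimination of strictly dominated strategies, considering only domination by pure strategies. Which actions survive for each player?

P1 drop A (D beats it: P:7>5 Q:10>0 R:8>2 S:9>6 T:8>0)
P1 drop C (D beats it: P:7>5 Q:10>6 R:8>0 S:9>1 T:8>2)
P2 drop R (P beats it: B:10>6 D:8>4 E:4>3)
P2 drop T (P beats it: B:10>6 D:8>2 E:4>3)
P1→{B,D,E} P2→{P,Q,S}

Remaining: P1:{B,D,E} P2:{P,Q,S}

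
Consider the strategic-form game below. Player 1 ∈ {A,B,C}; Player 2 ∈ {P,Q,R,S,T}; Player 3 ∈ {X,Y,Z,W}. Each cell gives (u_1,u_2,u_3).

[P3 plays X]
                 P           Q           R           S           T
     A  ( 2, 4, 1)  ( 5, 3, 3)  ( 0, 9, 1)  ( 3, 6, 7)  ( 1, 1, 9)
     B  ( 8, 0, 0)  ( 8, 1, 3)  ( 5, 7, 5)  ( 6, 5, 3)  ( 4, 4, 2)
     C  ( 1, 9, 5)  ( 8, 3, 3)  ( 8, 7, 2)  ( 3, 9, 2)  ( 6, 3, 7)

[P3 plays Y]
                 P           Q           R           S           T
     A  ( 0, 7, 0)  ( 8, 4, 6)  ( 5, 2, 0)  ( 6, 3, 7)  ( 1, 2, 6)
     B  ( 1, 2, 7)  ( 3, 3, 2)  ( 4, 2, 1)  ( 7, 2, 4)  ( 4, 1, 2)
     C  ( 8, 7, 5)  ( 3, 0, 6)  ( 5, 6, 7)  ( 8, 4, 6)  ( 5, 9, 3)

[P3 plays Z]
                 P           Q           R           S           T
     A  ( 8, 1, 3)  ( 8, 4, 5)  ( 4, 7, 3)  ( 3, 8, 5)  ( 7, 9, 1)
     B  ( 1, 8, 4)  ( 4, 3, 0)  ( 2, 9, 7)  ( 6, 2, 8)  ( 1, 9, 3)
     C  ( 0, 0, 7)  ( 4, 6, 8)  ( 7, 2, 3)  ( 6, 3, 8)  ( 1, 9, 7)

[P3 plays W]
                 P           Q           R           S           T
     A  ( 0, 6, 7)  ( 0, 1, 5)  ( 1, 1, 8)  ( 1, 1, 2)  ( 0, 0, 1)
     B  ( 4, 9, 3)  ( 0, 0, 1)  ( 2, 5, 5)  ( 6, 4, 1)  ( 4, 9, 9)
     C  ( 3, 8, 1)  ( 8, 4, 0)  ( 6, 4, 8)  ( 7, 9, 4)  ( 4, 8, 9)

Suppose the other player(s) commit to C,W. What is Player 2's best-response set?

u_2(P vs C,W) = 8
u_2(Q vs C,W) = 4
u_2(R vs C,W) = 4
u_2(S vs C,W) = 9
u_2(T vs C,W) = 8
max payoff 9 at {S}

P2 best: {S}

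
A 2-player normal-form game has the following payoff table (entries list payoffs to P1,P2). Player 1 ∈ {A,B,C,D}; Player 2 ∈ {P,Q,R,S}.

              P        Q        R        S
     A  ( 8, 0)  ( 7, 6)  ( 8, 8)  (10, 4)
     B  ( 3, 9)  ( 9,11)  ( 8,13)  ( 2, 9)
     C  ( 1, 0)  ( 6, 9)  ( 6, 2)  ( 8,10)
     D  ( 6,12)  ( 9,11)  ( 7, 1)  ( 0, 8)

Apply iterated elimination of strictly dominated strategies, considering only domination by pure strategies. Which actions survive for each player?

P1 drop C (A beats it: P:8>1 Q:7>6 R:8>6 S:10>8)
P2 drop S (Q beats it: A:6>4 B:11>9 D:11>8)
P1→{A,B,D} P2→{P,Q,R}

IESDS → P1:{A,B,D} P2:{P,Q,R}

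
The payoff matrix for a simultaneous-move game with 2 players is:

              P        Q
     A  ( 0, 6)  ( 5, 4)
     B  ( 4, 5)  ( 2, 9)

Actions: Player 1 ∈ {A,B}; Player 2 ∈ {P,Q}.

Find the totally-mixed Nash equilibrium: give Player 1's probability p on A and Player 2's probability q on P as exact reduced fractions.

P1 mixes 2/3 on A; P2 mixes 3/7 on P

P1 indiff ⇒ q·0+(1-q)·5 = q·4+(1-q)·2 ⇒ q(-4) = (1-q)(-3) ⇒ q = 3/7
P2 indiff ⇒ p·6+(1-p)·5 = p·4+(1-p)·9 ⇒ p(2) = (1-p)(4) ⇒ p = 2/3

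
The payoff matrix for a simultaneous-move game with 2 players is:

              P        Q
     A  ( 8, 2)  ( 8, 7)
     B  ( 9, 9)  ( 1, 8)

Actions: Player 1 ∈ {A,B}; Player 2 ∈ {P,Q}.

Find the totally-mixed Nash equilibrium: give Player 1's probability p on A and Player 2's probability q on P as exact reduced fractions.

P1 mixes 1/6 on A; P2 mixes 7/8 on P

P1 indiff ⇒ q·8+(1-q)·8 = q·9+(1-q)·1 ⇒ q(-1) = (1-q)(-7) ⇒ q = 7/8
P2 indiff ⇒ p·2+(1-p)·9 = p·7+(1-p)·8 ⇒ p(-5) = (1-p)(-1) ⇒ p = 1/6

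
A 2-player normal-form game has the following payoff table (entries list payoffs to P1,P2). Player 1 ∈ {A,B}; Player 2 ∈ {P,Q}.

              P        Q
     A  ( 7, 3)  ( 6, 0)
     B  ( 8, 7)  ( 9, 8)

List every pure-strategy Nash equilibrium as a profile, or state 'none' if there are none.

(A,P): not NE [P1→B gives 8>7]
(A,Q): not NE [P1→B gives 9>6; P2→P gives 3>0]
(B,P): not NE [P2→Q gives 8>7]
(B,Q): NE

PSNE = {(B,Q)}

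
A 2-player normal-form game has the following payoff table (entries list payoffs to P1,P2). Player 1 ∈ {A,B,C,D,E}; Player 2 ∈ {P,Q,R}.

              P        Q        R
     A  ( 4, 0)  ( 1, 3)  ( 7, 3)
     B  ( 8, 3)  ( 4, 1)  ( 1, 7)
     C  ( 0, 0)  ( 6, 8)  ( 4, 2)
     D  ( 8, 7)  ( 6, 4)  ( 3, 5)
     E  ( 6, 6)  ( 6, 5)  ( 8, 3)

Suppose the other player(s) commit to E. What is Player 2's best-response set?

P2 best: {P}

u_2(P vs E) = 6
u_2(Q vs E) = 5
u_2(R vs E) = 3
max payoff 6 at {P}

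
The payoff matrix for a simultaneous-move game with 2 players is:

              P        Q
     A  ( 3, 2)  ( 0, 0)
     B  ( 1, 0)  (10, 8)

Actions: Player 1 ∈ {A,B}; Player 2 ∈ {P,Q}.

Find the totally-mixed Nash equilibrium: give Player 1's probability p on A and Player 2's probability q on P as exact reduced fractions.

P1 indiff ⇒ q·3+(1-q)·0 = q·1+(1-q)·10 ⇒ q(2) = (1-q)(10) ⇒ q = 5/6
P2 indiff ⇒ p·2+(1-p)·0 = p·0+(1-p)·8 ⇒ p(2) = (1-p)(8) ⇒ p = 4/5

P1 mixes 4/5 on A; P2 mixes 5/6 on P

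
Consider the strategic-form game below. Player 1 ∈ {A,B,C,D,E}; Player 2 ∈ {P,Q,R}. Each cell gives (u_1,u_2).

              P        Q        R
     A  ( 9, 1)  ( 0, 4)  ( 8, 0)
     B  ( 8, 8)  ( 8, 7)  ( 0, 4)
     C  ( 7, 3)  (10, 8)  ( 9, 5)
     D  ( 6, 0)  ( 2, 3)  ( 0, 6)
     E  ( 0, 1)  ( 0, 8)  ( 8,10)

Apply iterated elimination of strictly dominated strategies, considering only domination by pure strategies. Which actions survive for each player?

IESDS → P1:{A,B,C} P2:{P,Q}

P1 drop D (C beats it: P:7>6 Q:10>2 R:9>0)
P1 drop E (C beats it: P:7>0 Q:10>0 R:9>8)
P2 drop R (Q beats it: A:4>0 B:7>4 C:8>5)
P1→{A,B,C} P2→{P,Q}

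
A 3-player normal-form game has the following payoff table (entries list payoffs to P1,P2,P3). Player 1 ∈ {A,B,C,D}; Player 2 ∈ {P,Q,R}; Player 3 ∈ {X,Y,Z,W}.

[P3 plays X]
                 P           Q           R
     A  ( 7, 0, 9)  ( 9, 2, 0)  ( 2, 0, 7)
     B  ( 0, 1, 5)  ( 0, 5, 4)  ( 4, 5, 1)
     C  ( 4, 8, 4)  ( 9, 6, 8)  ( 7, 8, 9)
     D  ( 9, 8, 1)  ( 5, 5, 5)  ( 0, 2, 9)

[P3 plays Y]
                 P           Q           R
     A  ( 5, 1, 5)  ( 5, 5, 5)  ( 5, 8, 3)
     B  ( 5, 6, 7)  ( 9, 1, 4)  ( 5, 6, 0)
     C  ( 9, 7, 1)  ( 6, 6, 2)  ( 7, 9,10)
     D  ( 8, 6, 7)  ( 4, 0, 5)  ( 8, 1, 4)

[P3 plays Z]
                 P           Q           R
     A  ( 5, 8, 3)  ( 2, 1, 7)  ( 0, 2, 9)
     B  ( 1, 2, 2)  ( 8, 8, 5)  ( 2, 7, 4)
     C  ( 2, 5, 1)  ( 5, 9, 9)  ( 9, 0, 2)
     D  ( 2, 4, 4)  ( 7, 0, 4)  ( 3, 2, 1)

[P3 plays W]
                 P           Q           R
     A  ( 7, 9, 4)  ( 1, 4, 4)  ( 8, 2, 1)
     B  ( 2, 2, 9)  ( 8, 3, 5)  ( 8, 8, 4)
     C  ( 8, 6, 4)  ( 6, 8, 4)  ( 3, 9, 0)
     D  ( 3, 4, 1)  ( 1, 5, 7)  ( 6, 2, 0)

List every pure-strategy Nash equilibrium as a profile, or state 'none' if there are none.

PSNE = {(B,Q,Z), (B,R,W)}

(A,P,X): not NE [P1→D gives 9>7; P2→Q gives 2>0]
(A,P,Y): not NE [P1→C gives 9>5; P2→R gives 8>1; P3→X gives 9>5]
(A,P,Z): not NE [P3→X gives 9>3]
(A,P,W): not NE [P1→C gives 8>7; P3→X gives 9>4]
(A,Q,X): not NE [P3→Z gives 7>0]
(A,Q,Y): not NE [P1→B gives 9>5; P2→R gives 8>5; P3→Z gives 7>5]
(A,Q,Z): not NE [P1→B gives 8>2; P2→P gives 8>1]
(A,Q,W): not NE [P1→B gives 8>1; P2→P gives 9>4; P3→Z gives 7>4]
(A,R,X): not NE [P1→C gives 7>2; P2→Q gives 2>0; P3→Z gives 9>7]
(A,R,Y): not NE [P1→D gives 8>5; P3→Z gives 9>3]
(A,R,Z): not NE [P1→C gives 9>0; P2→P gives 8>2]
(A,R,W): not NE [P2→P gives 9>2; P3→Z gives 9>1]
(B,P,X): not NE [P1→D gives 9>0; P2→R gives 5>1; P3→W gives 9>5]
(B,P,Y): not NE [P1→C gives 9>5; P3→W gives 9>7]
(B,P,Z): not NE [P1→A gives 5>1; P2→Q gives 8>2; P3→W gives 9>2]
(B,P,W): not NE [P1→C gives 8>2; P2→R gives 8>2]
(B,Q,X): not NE [P1→C gives 9>0; P3→W gives 5>4]
(B,Q,Y): not NE [P2→R gives 6>1; P3→W gives 5>4]
(B,Q,Z): NE
(B,Q,W): not NE [P2→R gives 8>3]
(B,R,X): not NE [P1→C gives 7>4; P3→W gives 4>1]
(B,R,Y): not NE [P1→D gives 8>5; P3→W gives 4>0]
(B,R,Z): not NE [P1→C gives 9>2; P2→Q gives 8>7]
(B,R,W): NE
(C,P,X): not NE [P1→D gives 9>4]
(C,P,Y): not NE [P2→R gives 9>7; P3→W gives 4>1]
(C,P,Z): not NE [P1→A gives 5>2; P2→Q gives 9>5; P3→W gives 4>1]
(C,P,W): not NE [P2→R gives 9>6]
(C,Q,X): not NE [P2→R gives 8>6; P3→Z gives 9>8]
(C,Q,Y): not NE [P1→B gives 9>6; P2→R gives 9>6; P3→Z gives 9>2]
(C,Q,Z): not NE [P1→B gives 8>5]
(C,Q,W): not NE [P1→B gives 8>6; P2→R gives 9>8; P3→Z gives 9>4]
(C,R,X): not NE [P3→Y gives 10>9]
(C,R,Y): not NE [P1→D gives 8>7]
(C,R,Z): not NE [P2→Q gives 9>0; P3→Y gives 10>2]
(C,R,W): not NE [P1→B gives 8>3; P3→Y gives 10>0]
(D,P,X): not NE [P3→Y gives 7>1]
(D,P,Y): not NE [P1→C gives 9>8]
(D,P,Z): not NE [P1→A gives 5>2; P3→Y gives 7>4]
(D,P,W): not NE [P1→C gives 8>3; P2→Q gives 5>4; P3→Y gives 7>1]
(D,Q,X): not NE [P1→C gives 9>5; P2→P gives 8>5; P3→W gives 7>5]
(D,Q,Y): not NE [P1→B gives 9>4; P2→P gives 6>0; P3→W gives 7>5]
(D,Q,Z): not NE [P1→B gives 8>7; P2→P gives 4>0; P3→W gives 7>4]
(D,Q,W): not NE [P1→B gives 8>1]
(D,R,X): not NE [P1→C gives 7>0; P2→P gives 8>2]
(D,R,Y): not NE [P2→P gives 6>1; P3→X gives 9>4]
(D,R,Z): not NE [P1→C gives 9>3; P2→P gives 4>2; P3→X gives 9>1]
(D,R,W): not NE [P1→B gives 8>6; P2→Q gives 5>2; P3→X gives 9>0]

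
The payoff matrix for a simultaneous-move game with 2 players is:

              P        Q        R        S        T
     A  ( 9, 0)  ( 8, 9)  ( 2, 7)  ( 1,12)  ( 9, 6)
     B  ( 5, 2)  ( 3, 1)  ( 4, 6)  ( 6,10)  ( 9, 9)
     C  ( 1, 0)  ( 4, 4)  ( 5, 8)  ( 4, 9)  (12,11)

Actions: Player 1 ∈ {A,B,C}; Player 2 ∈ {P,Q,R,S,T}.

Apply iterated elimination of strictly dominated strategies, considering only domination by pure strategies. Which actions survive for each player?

P2 drop P (R beats it: A:7>0 B:6>2 C:8>0)
P2 drop Q (S beats it: A:12>9 B:10>1 C:9>4)
P1 drop A (C beats it: R:5>2 S:4>1 T:12>9)
P2 drop R (S beats it: B:10>6 C:9>8)
P1→{B,C} P2→{S,T}

Survivors P1:{B,C} P2:{S,T}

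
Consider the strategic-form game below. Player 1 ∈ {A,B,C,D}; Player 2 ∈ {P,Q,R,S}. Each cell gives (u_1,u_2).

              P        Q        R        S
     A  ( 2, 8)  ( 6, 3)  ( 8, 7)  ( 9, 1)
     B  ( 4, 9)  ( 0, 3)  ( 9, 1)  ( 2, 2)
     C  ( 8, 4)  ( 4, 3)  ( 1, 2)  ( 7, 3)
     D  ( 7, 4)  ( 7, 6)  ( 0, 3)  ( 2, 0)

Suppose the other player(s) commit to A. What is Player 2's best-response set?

BR_2 = {P}

u_2(P vs A) = 8
u_2(Q vs A) = 3
u_2(R vs A) = 7
u_2(S vs A) = 1
max payoff 8 at {P}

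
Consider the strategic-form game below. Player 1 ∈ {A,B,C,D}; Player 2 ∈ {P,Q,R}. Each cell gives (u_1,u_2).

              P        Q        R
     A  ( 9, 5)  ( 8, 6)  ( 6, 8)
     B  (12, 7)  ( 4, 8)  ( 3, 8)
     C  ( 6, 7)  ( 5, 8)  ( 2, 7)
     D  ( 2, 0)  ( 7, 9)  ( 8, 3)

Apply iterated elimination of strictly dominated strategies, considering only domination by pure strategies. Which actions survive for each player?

Survivors P1:{A,D} P2:{Q,R}

P1 drop C (A beats it: P:9>6 Q:8>5 R:6>2)
P2 drop P (Q beats it: A:6>5 B:8>7 D:9>0)
P1 drop B (A beats it: Q:8>4 R:6>3)
P1→{A,D} P2→{Q,R}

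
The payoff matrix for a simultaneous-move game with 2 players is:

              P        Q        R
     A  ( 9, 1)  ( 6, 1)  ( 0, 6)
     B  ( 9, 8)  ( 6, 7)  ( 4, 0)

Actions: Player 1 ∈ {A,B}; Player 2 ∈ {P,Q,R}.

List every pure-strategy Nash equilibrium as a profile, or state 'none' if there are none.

NE set: (B,P)

(A,P): not NE [P2→R gives 6>1]
(A,Q): not NE [P2→R gives 6>1]
(A,R): not NE [P1→B gives 4>0]
(B,P): NE
(B,Q): not NE [P2→P gives 8>7]
(B,R): not NE [P2→P gives 8>0]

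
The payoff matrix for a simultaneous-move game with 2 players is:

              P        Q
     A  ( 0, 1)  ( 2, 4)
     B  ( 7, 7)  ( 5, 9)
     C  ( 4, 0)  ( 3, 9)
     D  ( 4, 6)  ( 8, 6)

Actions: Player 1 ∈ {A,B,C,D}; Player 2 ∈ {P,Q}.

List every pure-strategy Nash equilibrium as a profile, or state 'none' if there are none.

(A,P): not NE [P1→B gives 7>0; P2→Q gives 4>1]
(A,Q): not NE [P1→D gives 8>2]
(B,P): not NE [P2→Q gives 9>7]
(B,Q): not NE [P1→D gives 8>5]
(C,P): not NE [P1→B gives 7>4; P2→Q gives 9>0]
(C,Q): not NE [P1→D gives 8>3]
(D,P): not NE [P1→B gives 7>4]
(D,Q): NE

Nash profiles: (D,Q)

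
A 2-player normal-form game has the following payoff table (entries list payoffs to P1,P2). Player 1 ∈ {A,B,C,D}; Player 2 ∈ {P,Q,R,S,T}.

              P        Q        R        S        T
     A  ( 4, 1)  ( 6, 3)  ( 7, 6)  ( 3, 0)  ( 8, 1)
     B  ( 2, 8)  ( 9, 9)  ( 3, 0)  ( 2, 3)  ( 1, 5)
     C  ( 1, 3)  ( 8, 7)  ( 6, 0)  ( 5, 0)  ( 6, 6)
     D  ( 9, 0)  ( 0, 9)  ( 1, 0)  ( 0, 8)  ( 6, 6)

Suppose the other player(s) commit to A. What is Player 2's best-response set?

argmax u_2 = {R}

u_2(P vs A) = 1
u_2(Q vs A) = 3
u_2(R vs A) = 6
u_2(S vs A) = 0
u_2(T vs A) = 1
max payoff 6 at {R}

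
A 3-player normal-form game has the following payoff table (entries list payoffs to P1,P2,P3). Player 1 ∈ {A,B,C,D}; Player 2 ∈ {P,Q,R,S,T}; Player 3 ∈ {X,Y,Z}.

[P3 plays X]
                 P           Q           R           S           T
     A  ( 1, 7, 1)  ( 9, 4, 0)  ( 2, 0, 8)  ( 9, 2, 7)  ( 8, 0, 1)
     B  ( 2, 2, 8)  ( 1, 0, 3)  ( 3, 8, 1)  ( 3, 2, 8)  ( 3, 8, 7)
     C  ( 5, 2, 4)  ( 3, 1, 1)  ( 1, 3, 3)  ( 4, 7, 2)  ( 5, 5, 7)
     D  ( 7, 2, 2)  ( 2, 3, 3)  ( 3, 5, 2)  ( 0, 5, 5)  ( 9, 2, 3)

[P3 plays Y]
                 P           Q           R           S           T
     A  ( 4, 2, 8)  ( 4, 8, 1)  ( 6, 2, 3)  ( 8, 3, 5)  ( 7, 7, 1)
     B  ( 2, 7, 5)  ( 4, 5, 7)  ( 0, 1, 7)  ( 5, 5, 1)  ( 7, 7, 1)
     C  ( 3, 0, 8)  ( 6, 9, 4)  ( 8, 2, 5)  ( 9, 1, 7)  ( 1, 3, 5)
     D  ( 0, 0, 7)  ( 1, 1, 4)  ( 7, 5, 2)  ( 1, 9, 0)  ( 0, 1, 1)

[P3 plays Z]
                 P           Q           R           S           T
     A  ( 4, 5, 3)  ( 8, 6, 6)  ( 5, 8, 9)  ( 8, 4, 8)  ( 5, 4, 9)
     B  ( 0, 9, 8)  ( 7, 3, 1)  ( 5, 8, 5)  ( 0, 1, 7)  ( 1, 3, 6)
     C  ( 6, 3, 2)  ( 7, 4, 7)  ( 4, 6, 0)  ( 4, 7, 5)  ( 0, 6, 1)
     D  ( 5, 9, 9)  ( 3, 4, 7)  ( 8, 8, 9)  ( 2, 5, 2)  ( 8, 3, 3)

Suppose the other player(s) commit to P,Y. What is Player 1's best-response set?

u_1(A vs P,Y) = 4
u_1(B vs P,Y) = 2
u_1(C vs P,Y) = 3
u_1(D vs P,Y) = 0
max payoff 4 at {A}

BR_1 = {A}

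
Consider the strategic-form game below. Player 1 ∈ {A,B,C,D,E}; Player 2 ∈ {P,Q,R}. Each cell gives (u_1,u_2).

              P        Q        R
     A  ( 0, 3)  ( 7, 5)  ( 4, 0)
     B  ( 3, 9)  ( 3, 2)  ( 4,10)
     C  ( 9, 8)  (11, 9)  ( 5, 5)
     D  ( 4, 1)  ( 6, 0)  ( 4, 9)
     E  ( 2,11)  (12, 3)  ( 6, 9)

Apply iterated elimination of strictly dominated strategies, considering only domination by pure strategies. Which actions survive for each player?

IESDS → P1:{C,E} P2:{P,Q}

P1 drop A (C beats it: P:9>0 Q:11>7 R:5>4)
P1 drop B (C beats it: P:9>3 Q:11>3 R:5>4)
P1 drop D (C beats it: P:9>4 Q:11>6 R:5>4)
P2 drop R (P beats it: C:8>5 E:11>9)
P1→{C,E} P2→{P,Q}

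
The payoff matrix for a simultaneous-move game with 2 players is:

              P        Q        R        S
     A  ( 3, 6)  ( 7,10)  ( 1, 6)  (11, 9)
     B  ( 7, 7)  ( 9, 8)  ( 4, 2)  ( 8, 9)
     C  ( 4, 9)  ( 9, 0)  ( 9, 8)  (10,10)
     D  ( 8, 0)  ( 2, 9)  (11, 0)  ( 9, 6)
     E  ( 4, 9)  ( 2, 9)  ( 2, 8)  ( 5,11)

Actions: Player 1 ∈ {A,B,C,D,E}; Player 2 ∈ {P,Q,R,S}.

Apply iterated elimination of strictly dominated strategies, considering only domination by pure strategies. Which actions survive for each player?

P1 drop E (B beats it: P:7>4 Q:9>2 R:4>2 S:8>5)
P2 drop P (S beats it: A:9>6 B:9>7 C:10>9 D:6>0)
P2 drop R (S beats it: A:9>6 B:9>2 C:10>8 D:6>0)
P1 drop D (A beats it: Q:7>2 S:11>9)
P1→{A,B,C} P2→{Q,S}

Remaining: P1:{A,B,C} P2:{Q,S}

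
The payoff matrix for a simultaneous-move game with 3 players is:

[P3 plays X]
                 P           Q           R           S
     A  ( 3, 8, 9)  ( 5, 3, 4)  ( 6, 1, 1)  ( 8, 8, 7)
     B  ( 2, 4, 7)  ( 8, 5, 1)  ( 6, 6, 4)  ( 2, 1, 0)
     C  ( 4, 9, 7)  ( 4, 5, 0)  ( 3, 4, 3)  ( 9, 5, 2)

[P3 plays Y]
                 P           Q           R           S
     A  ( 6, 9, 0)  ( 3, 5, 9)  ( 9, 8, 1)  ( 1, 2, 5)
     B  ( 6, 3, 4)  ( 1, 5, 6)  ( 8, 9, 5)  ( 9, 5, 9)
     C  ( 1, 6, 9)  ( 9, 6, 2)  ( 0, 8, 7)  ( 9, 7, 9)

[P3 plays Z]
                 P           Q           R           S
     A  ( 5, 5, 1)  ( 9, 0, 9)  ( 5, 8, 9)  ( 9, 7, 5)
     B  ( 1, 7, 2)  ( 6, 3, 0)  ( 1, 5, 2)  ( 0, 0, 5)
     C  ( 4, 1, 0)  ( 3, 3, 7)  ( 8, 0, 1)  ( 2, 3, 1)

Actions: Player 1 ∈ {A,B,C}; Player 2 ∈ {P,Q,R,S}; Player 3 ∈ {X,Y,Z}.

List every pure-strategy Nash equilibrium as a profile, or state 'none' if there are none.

(A,P,X): not NE [P1→C gives 4>3]
(A,P,Y): not NE [P3→X gives 9>0]
(A,P,Z): not NE [P2→R gives 8>5; P3→X gives 9>1]
(A,Q,X): not NE [P1→B gives 8>5; P2→S gives 8>3; P3→Z gives 9>4]
(A,Q,Y): not NE [P1→C gives 9>3; P2→P gives 9>5]
(A,Q,Z): not NE [P2→R gives 8>0]
(A,R,X): not NE [P2→S gives 8>1; P3→Z gives 9>1]
(A,R,Y): not NE [P2→P gives 9>8; P3→Z gives 9>1]
(A,R,Z): not NE [P1→C gives 8>5]
(A,S,X): not NE [P1→C gives 9>8]
(A,S,Y): not NE [P1→C gives 9>1; P2→P gives 9>2; P3→X gives 7>5]
(A,S,Z): not NE [P2→R gives 8>7; P3→X gives 7>5]
(B,P,X): not NE [P1→C gives 4>2; P2→R gives 6>4]
(B,P,Y): not NE [P2→R gives 9>3; P3→X gives 7>4]
(B,P,Z): not NE [P1→A gives 5>1; P3→X gives 7>2]
(B,Q,X): not NE [P2→R gives 6>5; P3→Y gives 6>1]
(B,Q,Y): not NE [P1→C gives 9>1; P2→R gives 9>5]
(B,Q,Z): not NE [P1→A gives 9>6; P2→P gives 7>3; P3→Y gives 6>0]
(B,R,X): not NE [P3→Y gives 5>4]
(B,R,Y): not NE [P1→A gives 9>8]
(B,R,Z): not NE [P1→C gives 8>1; P2→P gives 7>5; P3→Y gives 5>2]
(B,S,X): not NE [P1→C gives 9>2; P2→R gives 6>1; P3→Y gives 9>0]
(B,S,Y): not NE [P2→R gives 9>5]
(B,S,Z): not NE [P1→A gives 9>0; P2→P gives 7>0; P3→Y gives 9>5]
(C,P,X): not NE [P3→Y gives 9>7]
(C,P,Y): not NE [P1→B gives 6>1; P2→R gives 8>6]
(C,P,Z): not NE [P1→A gives 5>4; P2→S gives 3>1; P3→Y gives 9>0]
(C,Q,X): not NE [P1→B gives 8>4; P2→P gives 9>5; P3→Z gives 7>0]
(C,Q,Y): not NE [P2→R gives 8>6; P3→Z gives 7>2]
(C,Q,Z): not NE [P1→A gives 9>3]
(C,R,X): not NE [P1→B gives 6>3; P2→P gives 9>4; P3→Y gives 7>3]
(C,R,Y): not NE [P1→A gives 9>0]
(C,R,Z): not NE [P2→S gives 3>0; P3→Y gives 7>1]
(C,S,X): not NE [P2→P gives 9>5; P3→Y gives 9>2]
(C,S,Y): not NE [P2→R gives 8>7]
(C,S,Z): not NE [P1→A gives 9>2; P3→Y gives 9>1]

PSNE: ∅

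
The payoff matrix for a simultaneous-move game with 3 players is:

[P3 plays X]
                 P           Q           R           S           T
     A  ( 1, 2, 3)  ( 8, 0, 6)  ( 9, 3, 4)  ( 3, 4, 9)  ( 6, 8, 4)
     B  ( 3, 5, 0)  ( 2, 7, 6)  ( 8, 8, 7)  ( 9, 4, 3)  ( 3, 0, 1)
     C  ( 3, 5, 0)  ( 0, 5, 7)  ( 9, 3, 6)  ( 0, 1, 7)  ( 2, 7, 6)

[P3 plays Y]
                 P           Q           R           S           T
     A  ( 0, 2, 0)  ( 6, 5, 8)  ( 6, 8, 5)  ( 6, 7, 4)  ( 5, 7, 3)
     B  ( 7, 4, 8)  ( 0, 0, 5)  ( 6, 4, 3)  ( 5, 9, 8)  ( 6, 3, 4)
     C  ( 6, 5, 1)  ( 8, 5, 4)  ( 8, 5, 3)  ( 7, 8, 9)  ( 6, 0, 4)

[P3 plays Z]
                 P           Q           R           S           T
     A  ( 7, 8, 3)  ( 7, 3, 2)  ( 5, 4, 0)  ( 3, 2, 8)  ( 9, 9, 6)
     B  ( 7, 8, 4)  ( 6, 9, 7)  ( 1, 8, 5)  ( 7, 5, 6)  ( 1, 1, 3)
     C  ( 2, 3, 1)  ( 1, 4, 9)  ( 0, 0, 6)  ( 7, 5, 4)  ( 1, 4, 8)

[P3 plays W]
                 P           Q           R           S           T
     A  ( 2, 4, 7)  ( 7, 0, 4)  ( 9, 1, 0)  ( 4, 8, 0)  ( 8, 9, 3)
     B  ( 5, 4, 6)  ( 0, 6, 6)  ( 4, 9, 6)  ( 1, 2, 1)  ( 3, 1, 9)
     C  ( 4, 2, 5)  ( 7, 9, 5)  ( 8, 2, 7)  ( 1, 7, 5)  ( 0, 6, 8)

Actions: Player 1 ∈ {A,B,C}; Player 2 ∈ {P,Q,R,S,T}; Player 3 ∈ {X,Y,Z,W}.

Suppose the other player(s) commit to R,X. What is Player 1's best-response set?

u_1(A vs R,X) = 9
u_1(B vs R,X) = 8
u_1(C vs R,X) = 9
max payoff 9 at {A,C}

argmax u_1 = {A,C}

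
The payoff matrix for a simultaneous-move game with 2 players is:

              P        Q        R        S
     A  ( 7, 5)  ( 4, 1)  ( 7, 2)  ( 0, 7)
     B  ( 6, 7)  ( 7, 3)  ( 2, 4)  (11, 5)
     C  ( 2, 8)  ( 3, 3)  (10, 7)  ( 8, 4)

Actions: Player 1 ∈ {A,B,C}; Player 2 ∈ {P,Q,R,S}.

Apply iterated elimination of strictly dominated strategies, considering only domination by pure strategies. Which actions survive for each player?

P2 drop Q (P beats it: A:5>1 B:7>3 C:8>3)
P2 drop R (P beats it: A:5>2 B:7>4 C:8>7)
P1 drop C (B beats it: P:6>2 S:11>8)
P1→{A,B} P2→{P,S}

IESDS → P1:{A,B} P2:{P,S}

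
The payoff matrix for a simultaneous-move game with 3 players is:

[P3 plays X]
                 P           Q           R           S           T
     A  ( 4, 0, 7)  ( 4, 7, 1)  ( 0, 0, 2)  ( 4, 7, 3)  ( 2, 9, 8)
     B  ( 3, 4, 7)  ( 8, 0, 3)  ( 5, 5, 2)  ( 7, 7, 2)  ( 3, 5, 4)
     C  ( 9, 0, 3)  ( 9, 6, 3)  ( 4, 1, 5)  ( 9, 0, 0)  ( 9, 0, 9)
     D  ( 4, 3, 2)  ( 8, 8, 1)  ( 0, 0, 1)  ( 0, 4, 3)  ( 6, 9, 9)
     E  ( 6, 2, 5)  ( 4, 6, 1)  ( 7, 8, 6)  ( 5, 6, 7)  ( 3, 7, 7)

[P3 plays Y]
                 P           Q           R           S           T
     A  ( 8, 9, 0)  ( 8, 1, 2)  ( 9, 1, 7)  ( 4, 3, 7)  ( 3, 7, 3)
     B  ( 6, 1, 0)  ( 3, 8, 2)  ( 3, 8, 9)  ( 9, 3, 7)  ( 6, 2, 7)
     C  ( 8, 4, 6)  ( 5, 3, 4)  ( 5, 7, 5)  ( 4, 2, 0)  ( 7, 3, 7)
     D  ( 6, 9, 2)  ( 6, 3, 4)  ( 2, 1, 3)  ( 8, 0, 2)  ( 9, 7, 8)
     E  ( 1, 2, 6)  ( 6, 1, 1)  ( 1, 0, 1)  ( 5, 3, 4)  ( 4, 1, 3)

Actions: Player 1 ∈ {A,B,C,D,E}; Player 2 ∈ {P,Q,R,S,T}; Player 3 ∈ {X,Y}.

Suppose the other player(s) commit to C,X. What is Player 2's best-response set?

u_2(P vs C,X) = 0
u_2(Q vs C,X) = 6
u_2(R vs C,X) = 1
u_2(S vs C,X) = 0
u_2(T vs C,X) = 0
max payoff 6 at {Q}

P2 best: {Q}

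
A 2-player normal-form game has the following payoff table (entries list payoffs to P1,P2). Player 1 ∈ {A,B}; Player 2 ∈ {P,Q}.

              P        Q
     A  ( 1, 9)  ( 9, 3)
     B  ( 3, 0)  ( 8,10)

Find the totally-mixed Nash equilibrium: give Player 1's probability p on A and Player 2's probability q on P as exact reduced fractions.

(p,q) = (5/8, 1/3)

P1 indiff ⇒ q·1+(1-q)·9 = q·3+(1-q)·8 ⇒ q(-2) = (1-q)(-1) ⇒ q = 1/3
P2 indiff ⇒ p·9+(1-p)·0 = p·3+(1-p)·10 ⇒ p(6) = (1-p)(10) ⇒ p = 5/8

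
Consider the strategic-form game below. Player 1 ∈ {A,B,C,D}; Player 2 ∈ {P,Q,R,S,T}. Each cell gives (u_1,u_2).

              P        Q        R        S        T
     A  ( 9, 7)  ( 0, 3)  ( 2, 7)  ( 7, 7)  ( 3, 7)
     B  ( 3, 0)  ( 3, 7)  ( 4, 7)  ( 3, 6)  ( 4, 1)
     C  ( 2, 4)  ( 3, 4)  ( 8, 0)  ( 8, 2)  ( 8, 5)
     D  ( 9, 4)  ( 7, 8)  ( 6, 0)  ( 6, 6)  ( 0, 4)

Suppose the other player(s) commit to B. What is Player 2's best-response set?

u_2(P vs B) = 0
u_2(Q vs B) = 7
u_2(R vs B) = 7
u_2(S vs B) = 6
u_2(T vs B) = 1
max payoff 7 at {Q,R}

argmax u_2 = {Q,R}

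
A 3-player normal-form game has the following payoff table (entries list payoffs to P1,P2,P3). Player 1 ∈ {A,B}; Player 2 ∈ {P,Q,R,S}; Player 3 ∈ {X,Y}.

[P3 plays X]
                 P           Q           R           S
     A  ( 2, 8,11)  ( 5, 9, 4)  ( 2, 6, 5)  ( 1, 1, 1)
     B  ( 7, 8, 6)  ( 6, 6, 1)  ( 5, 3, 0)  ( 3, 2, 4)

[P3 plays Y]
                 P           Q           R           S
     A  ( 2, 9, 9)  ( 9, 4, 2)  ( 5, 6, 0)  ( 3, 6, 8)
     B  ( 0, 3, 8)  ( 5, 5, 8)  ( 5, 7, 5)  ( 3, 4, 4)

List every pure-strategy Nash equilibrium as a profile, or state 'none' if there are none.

(A,P,X): not NE [P1→B gives 7>2; P2→Q gives 9>8]
(A,P,Y): not NE [P3→X gives 11>9]
(A,Q,X): not NE [P1→B gives 6>5]
(A,Q,Y): not NE [P2→P gives 9>4; P3→X gives 4>2]
(A,R,X): not NE [P1→B gives 5>2; P2→Q gives 9>6]
(A,R,Y): not NE [P2→P gives 9>6; P3→X gives 5>0]
(A,S,X): not NE [P1→B gives 3>1; P2→Q gives 9>1; P3→Y gives 8>1]
(A,S,Y): not NE [P2→P gives 9>6]
(B,P,X): not NE [P3→Y gives 8>6]
(B,P,Y): not NE [P1→A gives 2>0; P2→R gives 7>3]
(B,Q,X): not NE [P2→P gives 8>6; P3→Y gives 8>1]
(B,Q,Y): not NE [P1→A gives 9>5; P2→R gives 7>5]
(B,R,X): not NE [P2→P gives 8>3; P3→Y gives 5>0]
(B,R,Y): NE
(B,S,X): not NE [P2→P gives 8>2]
(B,S,Y): not NE [P2→R gives 7>4]

Nash profiles: (B,R,Y)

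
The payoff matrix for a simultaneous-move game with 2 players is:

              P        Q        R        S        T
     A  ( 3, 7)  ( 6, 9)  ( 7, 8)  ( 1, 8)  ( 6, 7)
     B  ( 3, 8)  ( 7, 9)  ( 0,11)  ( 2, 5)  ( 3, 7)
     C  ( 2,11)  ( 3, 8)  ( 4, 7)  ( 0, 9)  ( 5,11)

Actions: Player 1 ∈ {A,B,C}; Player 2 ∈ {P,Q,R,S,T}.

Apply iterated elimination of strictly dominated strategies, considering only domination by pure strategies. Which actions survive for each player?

IESDS → P1:{A,B} P2:{Q,R}

P1 drop C (A beats it: P:3>2 Q:6>3 R:7>4 S:1>0 T:6>5)
P2 drop P (Q beats it: A:9>7 B:9>8)
P2 drop S (Q beats it: A:9>8 B:9>5)
P2 drop T (Q beats it: A:9>7 B:9>7)
P1→{A,B} P2→{Q,R}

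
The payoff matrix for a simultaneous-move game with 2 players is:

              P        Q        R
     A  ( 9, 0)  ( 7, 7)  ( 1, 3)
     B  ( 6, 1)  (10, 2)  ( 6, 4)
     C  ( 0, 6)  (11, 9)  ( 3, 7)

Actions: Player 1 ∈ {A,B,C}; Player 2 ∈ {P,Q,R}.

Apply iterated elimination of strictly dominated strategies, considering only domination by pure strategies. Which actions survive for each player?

IESDS → P1:{B,C} P2:{Q,R}

P2 drop P (Q beats it: A:7>0 B:2>1 C:9>6)
P1 drop A (B beats it: Q:10>7 R:6>1)
P1→{B,C} P2→{Q,R}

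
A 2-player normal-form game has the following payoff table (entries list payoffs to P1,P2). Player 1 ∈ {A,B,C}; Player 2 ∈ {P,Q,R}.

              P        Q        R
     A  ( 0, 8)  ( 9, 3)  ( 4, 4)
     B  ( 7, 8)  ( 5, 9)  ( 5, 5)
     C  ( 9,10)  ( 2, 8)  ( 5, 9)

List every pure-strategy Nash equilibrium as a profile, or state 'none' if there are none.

Nash profiles: (C,P)

(A,P): not NE [P1→C gives 9>0]
(A,Q): not NE [P2→P gives 8>3]
(A,R): not NE [P1→C gives 5>4; P2→P gives 8>4]
(B,P): not NE [P1→C gives 9>7; P2→Q gives 9>8]
(B,Q): not NE [P1→A gives 9>5]
(B,R): not NE [P2→Q gives 9>5]
(C,P): NE
(C,Q): not NE [P1→A gives 9>2; P2→P gives 10>8]
(C,R): not NE [P2→P gives 10>9]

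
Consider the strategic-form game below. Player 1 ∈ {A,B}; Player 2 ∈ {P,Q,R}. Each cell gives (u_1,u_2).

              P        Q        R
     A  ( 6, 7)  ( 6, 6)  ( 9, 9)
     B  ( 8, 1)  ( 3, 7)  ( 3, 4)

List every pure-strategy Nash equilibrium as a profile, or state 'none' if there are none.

PSNE = {(A,R)}

(A,P): not NE [P1→B gives 8>6; P2→R gives 9>7]
(A,Q): not NE [P2→R gives 9>6]
(A,R): NE
(B,P): not NE [P2→Q gives 7>1]
(B,Q): not NE [P1→A gives 6>3]
(B,R): not NE [P1→A gives 9>3; P2→Q gives 7>4]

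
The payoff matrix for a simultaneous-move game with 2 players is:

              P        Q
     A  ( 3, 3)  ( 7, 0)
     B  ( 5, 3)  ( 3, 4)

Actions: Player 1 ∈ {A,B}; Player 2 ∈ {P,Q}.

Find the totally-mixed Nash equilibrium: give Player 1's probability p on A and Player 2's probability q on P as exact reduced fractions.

p=1/4, q=2/3

P1 indiff ⇒ q·3+(1-q)·7 = q·5+(1-q)·3 ⇒ q(-2) = (1-q)(-4) ⇒ q = 2/3
P2 indiff ⇒ p·3+(1-p)·3 = p·0+(1-p)·4 ⇒ p(3) = (1-p)(1) ⇒ p = 1/4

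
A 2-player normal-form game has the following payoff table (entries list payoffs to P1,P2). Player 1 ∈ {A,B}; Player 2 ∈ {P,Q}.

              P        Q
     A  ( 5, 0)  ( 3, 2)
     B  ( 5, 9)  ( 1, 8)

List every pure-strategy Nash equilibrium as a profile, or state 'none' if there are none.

(A,P): not NE [P2→Q gives 2>0]
(A,Q): NE
(B,P): NE
(B,Q): not NE [P1→A gives 3>1; P2→P gives 9>8]

NE set: (A,Q), (B,P)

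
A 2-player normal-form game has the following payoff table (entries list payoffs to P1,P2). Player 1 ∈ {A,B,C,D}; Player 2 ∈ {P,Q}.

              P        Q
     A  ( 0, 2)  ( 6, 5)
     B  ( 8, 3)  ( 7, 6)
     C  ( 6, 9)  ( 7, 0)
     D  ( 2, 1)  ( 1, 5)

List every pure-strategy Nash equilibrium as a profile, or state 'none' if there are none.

(A,P): not NE [P1→B gives 8>0; P2→Q gives 5>2]
(A,Q): not NE [P1→C gives 7>6]
(B,P): not NE [P2→Q gives 6>3]
(B,Q): NE
(C,P): not NE [P1→B gives 8>6]
(C,Q): not NE [P2→P gives 9>0]
(D,P): not NE [P1→B gives 8>2; P2→Q gives 5>1]
(D,Q): not NE [P1→C gives 7>1]

Nash profiles: (B,Q)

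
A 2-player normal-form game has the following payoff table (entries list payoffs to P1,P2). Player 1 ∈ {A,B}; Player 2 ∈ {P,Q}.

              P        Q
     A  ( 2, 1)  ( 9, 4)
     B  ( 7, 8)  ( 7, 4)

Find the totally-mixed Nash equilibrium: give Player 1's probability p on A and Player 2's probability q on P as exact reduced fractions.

(p,q) = (4/7, 2/7)

P1 indiff ⇒ q·2+(1-q)·9 = q·7+(1-q)·7 ⇒ q(-5) = (1-q)(-2) ⇒ q = 2/7
P2 indiff ⇒ p·1+(1-p)·8 = p·4+(1-p)·4 ⇒ p(-3) = (1-p)(-4) ⇒ p = 4/7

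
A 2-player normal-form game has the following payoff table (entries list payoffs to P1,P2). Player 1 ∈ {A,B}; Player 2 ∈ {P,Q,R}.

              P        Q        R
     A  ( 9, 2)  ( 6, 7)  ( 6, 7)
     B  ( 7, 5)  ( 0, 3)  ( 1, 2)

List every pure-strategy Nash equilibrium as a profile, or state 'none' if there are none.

NE set: (A,Q), (A,R)

(A,P): not NE [P2→R gives 7>2]
(A,Q): NE
(A,R): NE
(B,P): not NE [P1→A gives 9>7]
(B,Q): not NE [P1→A gives 6>0; P2→P gives 5>3]
(B,R): not NE [P1→A gives 6>1; P2→P gives 5>2]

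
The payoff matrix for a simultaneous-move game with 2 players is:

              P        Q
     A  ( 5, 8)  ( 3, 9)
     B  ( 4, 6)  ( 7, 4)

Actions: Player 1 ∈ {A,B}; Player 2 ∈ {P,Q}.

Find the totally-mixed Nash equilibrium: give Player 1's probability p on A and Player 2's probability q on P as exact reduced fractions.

P1 indiff ⇒ q·5+(1-q)·3 = q·4+(1-q)·7 ⇒ q(1) = (1-q)(4) ⇒ q = 4/5
P2 indiff ⇒ p·8+(1-p)·6 = p·9+(1-p)·4 ⇒ p(-1) = (1-p)(-2) ⇒ p = 2/3

P1 mixes 2/3 on A; P2 mixes 4/5 on P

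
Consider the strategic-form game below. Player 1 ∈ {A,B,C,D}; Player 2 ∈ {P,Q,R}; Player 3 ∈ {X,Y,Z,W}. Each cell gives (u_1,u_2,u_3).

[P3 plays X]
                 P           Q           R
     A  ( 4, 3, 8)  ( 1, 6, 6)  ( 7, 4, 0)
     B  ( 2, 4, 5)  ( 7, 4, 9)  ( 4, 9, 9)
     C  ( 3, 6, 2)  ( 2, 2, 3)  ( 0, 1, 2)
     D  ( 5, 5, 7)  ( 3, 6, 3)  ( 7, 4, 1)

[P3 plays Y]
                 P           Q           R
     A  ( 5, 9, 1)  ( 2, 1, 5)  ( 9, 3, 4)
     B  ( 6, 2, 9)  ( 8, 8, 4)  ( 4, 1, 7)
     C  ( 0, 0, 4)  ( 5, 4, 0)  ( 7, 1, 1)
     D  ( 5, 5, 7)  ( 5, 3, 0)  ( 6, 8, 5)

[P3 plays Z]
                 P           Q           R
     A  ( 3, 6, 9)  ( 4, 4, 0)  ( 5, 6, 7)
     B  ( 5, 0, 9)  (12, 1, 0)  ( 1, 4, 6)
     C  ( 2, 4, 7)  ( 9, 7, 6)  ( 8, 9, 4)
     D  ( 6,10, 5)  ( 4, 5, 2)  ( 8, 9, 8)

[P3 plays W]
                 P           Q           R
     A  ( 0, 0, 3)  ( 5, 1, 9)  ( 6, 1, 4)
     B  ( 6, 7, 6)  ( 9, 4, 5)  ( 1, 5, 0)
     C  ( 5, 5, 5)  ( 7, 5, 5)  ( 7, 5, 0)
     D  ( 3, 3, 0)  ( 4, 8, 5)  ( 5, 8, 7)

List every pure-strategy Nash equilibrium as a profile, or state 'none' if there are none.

(A,P,X): not NE [P1→D gives 5>4; P2→Q gives 6>3; P3→Z gives 9>8]
(A,P,Y): not NE [P1→B gives 6>5; P3→Z gives 9>1]
(A,P,Z): not NE [P1→D gives 6>3]
(A,P,W): not NE [P1→B gives 6>0; P2→R gives 1>0; P3→Z gives 9>3]
(A,Q,X): not NE [P1→B gives 7>1; P3→W gives 9>6]
(A,Q,Y): not NE [P1→B gives 8>2; P2→P gives 9>1; P3→W gives 9>5]
(A,Q,Z): not NE [P1→B gives 12>4; P2→R gives 6>4; P3→W gives 9>0]
(A,Q,W): not NE [P1→B gives 9>5]
(A,R,X): not NE [P2→Q gives 6>4; P3→Z gives 7>0]
(A,R,Y): not NE [P2→P gives 9>3; P3→Z gives 7>4]
(A,R,Z): not NE [P1→D gives 8>5]
(A,R,W): not NE [P1→C gives 7>6; P3→Z gives 7>4]
(B,P,X): not NE [P1→D gives 5>2; P2→R gives 9>4; P3→Z gives 9>5]
(B,P,Y): not NE [P2→Q gives 8>2]
(B,P,Z): not NE [P1→D gives 6>5; P2→R gives 4>0]
(B,P,W): not NE [P3→Z gives 9>6]
(B,Q,X): not NE [P2→R gives 9>4]
(B,Q,Y): not NE [P3→X gives 9>4]
(B,Q,Z): not NE [P2→R gives 4>1; P3→X gives 9>0]
(B,Q,W): not NE [P2→P gives 7>4; P3→X gives 9>5]
(B,R,X): not NE [P1→D gives 7>4]
(B,R,Y): not NE [P1→A gives 9>4; P2→Q gives 8>1; P3→X gives 9>7]
(B,R,Z): not NE [P1→D gives 8>1; P3→X gives 9>6]
(B,R,W): not NE [P1→C gives 7>1; P2→P gives 7>5; P3→X gives 9>0]
(C,P,X): not NE [P1→D gives 5>3; P3→Z gives 7>2]
(C,P,Y): not NE [P1→B gives 6>0; P2→Q gives 4>0; P3→Z gives 7>4]
(C,P,Z): not NE [P1→D gives 6>2; P2→R gives 9>4]
(C,P,W): not NE [P1→B gives 6>5; P3→Z gives 7>5]
(C,Q,X): not NE [P1→B gives 7>2; P2→P gives 6>2; P3→Z gives 6>3]
(C,Q,Y): not NE [P1→B gives 8>5; P3→Z gives 6>0]
(C,Q,Z): not NE [P1→B gives 12>9; P2→R gives 9>7]
(C,Q,W): not NE [P1→B gives 9>7; P3→Z gives 6>5]
(C,R,X): not NE [P1→D gives 7>0; P2→P gives 6>1; P3→Z gives 4>2]
(C,R,Y): not NE [P1→A gives 9>7; P2→Q gives 4>1; P3→Z gives 4>1]
(C,R,Z): NE
(C,R,W): not NE [P3→Z gives 4>0]
(D,P,X): not NE [P2→Q gives 6>5]
(D,P,Y): not NE [P1→B gives 6>5; P2→R gives 8>5]
(D,P,Z): not NE [P3→Y gives 7>5]
(D,P,W): not NE [P1→B gives 6>3; P2→R gives 8>3; P3→Y gives 7>0]
(D,Q,X): not NE [P1→B gives 7>3; P3→W gives 5>3]
(D,Q,Y): not NE [P1→B gives 8>5; P2→R gives 8>3; P3→W gives 5>0]
(D,Q,Z): not NE [P1→B gives 12>4; P2→P gives 10>5; P3→W gives 5>2]
(D,Q,W): not NE [P1→B gives 9>4]
(D,R,X): not NE [P2→Q gives 6>4; P3→Z gives 8>1]
(D,R,Y): not NE [P1→A gives 9>6; P3→Z gives 8>5]
(D,R,Z): not NE [P2→P gives 10>9]
(D,R,W): not NE [P1→C gives 7>5; P3→Z gives 8>7]

PSNE = {(C,R,Z)}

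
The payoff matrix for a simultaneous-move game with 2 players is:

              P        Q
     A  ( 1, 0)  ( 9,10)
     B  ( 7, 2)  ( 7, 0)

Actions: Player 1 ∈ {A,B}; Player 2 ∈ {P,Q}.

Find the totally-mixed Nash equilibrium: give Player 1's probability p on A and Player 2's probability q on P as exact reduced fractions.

(p,q) = (1/6, 1/4)

P1 indiff ⇒ q·1+(1-q)·9 = q·7+(1-q)·7 ⇒ q(-6) = (1-q)(-2) ⇒ q = 1/4
P2 indiff ⇒ p·0+(1-p)·2 = p·10+(1-p)·0 ⇒ p(-10) = (1-p)(-2) ⇒ p = 1/6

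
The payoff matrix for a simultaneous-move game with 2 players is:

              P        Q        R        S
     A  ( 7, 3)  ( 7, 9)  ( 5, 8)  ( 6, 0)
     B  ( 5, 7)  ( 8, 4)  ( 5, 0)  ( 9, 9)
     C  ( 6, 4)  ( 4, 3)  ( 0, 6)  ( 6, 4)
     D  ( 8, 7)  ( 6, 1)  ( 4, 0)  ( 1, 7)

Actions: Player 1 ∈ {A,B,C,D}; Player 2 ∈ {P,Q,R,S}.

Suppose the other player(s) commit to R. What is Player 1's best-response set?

argmax u_1 = {A,B}

u_1(A vs R) = 5
u_1(B vs R) = 5
u_1(C vs R) = 0
u_1(D vs R) = 4
max payoff 5 at {A,B}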